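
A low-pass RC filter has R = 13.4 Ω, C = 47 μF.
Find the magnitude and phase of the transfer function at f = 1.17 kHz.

Step 1 — Angular frequency: ω = 2π·1170 = 7351 rad/s.
Step 2 — Transfer function: H(jω) = 1/(1 + jωRC).
Step 3 — Denominator: 1 + jωRC = 1 + j·7351·13.4·4.7e-05 = 1 + j4.63.
Step 4 — H = 0.04457 - j0.2064.
Step 5 — Magnitude: |H| = 0.2111 (-13.5 dB); phase: φ = -77.8°.

|H| = 0.2111 (-13.5 dB), φ = -77.8°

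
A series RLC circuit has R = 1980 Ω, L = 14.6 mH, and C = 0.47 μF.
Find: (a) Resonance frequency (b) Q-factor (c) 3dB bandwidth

Step 1 — Resonance: ω₀ = 1/√(LC) = 1/√(0.0146·4.7e-07) = 1.207e+04 rad/s.
Step 2 — f₀ = ω₀/(2π) = 1921 Hz.
Step 3 — Series Q: Q = ω₀L/R = 1.207e+04·0.0146/1980 = 0.08901.
Step 4 — Bandwidth: Δω = ω₀/Q = 1.356e+05 rad/s; BW = Δω/(2π) = 2.158e+04 Hz.

(a) f₀ = 1921 Hz  (b) Q = 0.08901  (c) BW = 2.158e+04 Hz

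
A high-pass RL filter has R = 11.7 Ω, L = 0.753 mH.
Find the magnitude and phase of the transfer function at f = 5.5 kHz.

Step 1 — Angular frequency: ω = 2π·5500 = 3.456e+04 rad/s.
Step 2 — Transfer function: H(jω) = jωL/(R + jωL).
Step 3 — Numerator jωL = j·26.02; denominator R + jωL = 11.7 + j26.02.
Step 4 — H = 0.8318 + j0.374.
Step 5 — Magnitude: |H| = 0.9121 (-0.8 dB); phase: φ = 24.2°.

|H| = 0.9121 (-0.8 dB), φ = 24.2°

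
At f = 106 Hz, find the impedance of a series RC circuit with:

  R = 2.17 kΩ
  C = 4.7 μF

Step 1 — Angular frequency: ω = 2π·f = 2π·106 = 666 rad/s.
Step 2 — Component impedances:
  R: Z = R = 2170 Ω
  C: Z = 1/(jωC) = -j/(ω·C) = 0 - j319.5 Ω
Step 3 — Series combination: Z_total = R + C = 2170 - j319.5 Ω = 2193∠-8.4° Ω.

Z = 2170 - j319.5 Ω = 2193∠-8.4° Ω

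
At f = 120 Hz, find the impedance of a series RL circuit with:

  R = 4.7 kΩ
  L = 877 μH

Step 1 — Angular frequency: ω = 2π·f = 2π·120 = 754 rad/s.
Step 2 — Component impedances:
  R: Z = R = 4700 Ω
  L: Z = jωL = j·754·0.000877 = 0 + j0.6612 Ω
Step 3 — Series combination: Z_total = R + L = 4700 + j0.6612 Ω = 4700∠0.0° Ω.

Z = 4700 + j0.6612 Ω = 4700∠0.0° Ω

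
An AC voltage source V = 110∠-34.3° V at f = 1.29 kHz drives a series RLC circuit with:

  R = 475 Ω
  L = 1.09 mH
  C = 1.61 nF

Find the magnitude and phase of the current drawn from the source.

Step 1 — Angular frequency: ω = 2π·f = 2π·1290 = 8105 rad/s.
Step 2 — Component impedances:
  R: Z = R = 475 Ω
  L: Z = jωL = j·8105·0.00109 = 0 + j8.835 Ω
  C: Z = 1/(jωC) = -j/(ω·C) = 0 - j7.663e+04 Ω
Step 3 — Series combination: Z_total = R + L + C = 475 - j7.662e+04 Ω = 7.662e+04∠-89.6° Ω.
Step 4 — Source phasor: V = 110∠-34.3° V = 90.87 - j61.99 V.
Step 5 — Ohm's law: I = V / Z_total = (90.87 - j61.99) / (475 - j7.662e+04) = 0.0008163 + j0.001181 A.
Step 6 — Convert to polar: |I| = 0.001436 A, ∠I = 55.3°.

I = 0.001436∠55.3° A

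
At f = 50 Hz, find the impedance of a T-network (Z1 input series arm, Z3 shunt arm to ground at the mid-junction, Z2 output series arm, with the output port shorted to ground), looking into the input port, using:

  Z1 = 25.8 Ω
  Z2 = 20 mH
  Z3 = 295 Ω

Step 1 — Angular frequency: ω = 2π·f = 2π·50 = 314.2 rad/s.
Step 2 — Component impedances:
  Z1: Z = R = 25.8 Ω
  Z2: Z = jωL = j·314.2·0.02 = 0 + j6.283 Ω
  Z3: Z = R = 295 Ω
Step 3 — With the output port shorted to ground, the output series arm Z2 runs from the junction to ground; the shunt arm Z3 also runs from the junction to ground. They appear in parallel: Z3 || Z2 = 0.1338 + j6.28 Ω.
Step 4 — Series with input arm Z1: Z_in = Z1 + (Z3 || Z2) = 25.93 + j6.28 Ω = 26.68∠13.6° Ω.

Z = 25.93 + j6.28 Ω = 26.68∠13.6° Ω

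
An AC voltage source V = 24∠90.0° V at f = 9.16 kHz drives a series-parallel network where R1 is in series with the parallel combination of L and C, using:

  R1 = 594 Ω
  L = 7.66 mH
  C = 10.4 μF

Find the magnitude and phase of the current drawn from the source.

Step 1 — Angular frequency: ω = 2π·f = 2π·9160 = 5.755e+04 rad/s.
Step 2 — Component impedances:
  R1: Z = R = 594 Ω
  L: Z = jωL = j·5.755e+04·0.00766 = 0 + j440.9 Ω
  C: Z = 1/(jωC) = -j/(ω·C) = 0 - j1.671 Ω
Step 3 — Parallel branch: L || C = 1/(1/L + 1/C) = 0 - j1.677 Ω.
Step 4 — Series with R1: Z_total = R1 + (L || C) = 594 - j1.677 Ω = 594∠-0.2° Ω.
Step 5 — Source phasor: V = 24∠90.0° V = 0 + j24 V.
Step 6 — Ohm's law: I = V / Z_total = (0 + j24) / (594 - j1.677) = -0.0001141 + j0.0404 A.
Step 7 — Convert to polar: |I| = 0.0404 A, ∠I = 90.2°.

I = 0.0404∠90.2° A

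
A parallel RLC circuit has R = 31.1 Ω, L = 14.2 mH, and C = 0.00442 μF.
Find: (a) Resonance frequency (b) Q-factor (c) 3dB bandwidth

Step 1 — Resonance: ω₀ = 1/√(LC) = 1/√(0.0142·4.42e-09) = 1.262e+05 rad/s.
Step 2 — f₀ = ω₀/(2π) = 2.009e+04 Hz.
Step 3 — Parallel Q: Q = R/(ω₀L) = 31.1/(1.262e+05·0.0142) = 0.01735.
Step 4 — Bandwidth: Δω = ω₀/Q = 7.275e+06 rad/s; BW = Δω/(2π) = 1.158e+06 Hz.

(a) f₀ = 2.009e+04 Hz  (b) Q = 0.01735  (c) BW = 1.158e+06 Hz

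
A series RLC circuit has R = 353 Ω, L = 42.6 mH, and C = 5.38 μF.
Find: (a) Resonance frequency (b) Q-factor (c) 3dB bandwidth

Step 1 — Resonance: ω₀ = 1/√(LC) = 1/√(0.0426·5.38e-06) = 2089 rad/s.
Step 2 — f₀ = ω₀/(2π) = 332.4 Hz.
Step 3 — Series Q: Q = ω₀L/R = 2089·0.0426/353 = 0.2521.
Step 4 — Bandwidth: Δω = ω₀/Q = 8286 rad/s; BW = Δω/(2π) = 1319 Hz.

(a) f₀ = 332.4 Hz  (b) Q = 0.2521  (c) BW = 1319 Hz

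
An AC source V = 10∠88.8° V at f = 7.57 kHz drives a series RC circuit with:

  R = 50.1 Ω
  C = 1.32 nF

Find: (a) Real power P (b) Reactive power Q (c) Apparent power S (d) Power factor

Step 1 — Angular frequency: ω = 2π·f = 2π·7570 = 4.756e+04 rad/s.
Step 2 — Component impedances:
  R: Z = R = 50.1 Ω
  C: Z = 1/(jωC) = -j/(ω·C) = 0 - j1.593e+04 Ω
Step 3 — Series combination: Z_total = R + C = 50.1 - j1.593e+04 Ω = 1.593e+04∠-89.8° Ω.
Step 4 — Source phasor: V = 10∠88.8° V = 0.2094 + j9.998 V.
Step 5 — Current: I = V / Z = -0.0006277 + j1.512e-05 A = 0.0006278∠178.6° A.
Step 6 — Complex power: S = V·I* = 1.975e-05 - j0.006278 VA.
Step 7 — Real power: P = Re(S) = 1.975e-05 W.
Step 8 — Reactive power: Q = Im(S) = -0.006278 VAR.
Step 9 — Apparent power: |S| = 0.006278 VA.
Step 10 — Power factor: PF = P/|S| = 0.003145 (leading).

(a) P = 1.975e-05 W  (b) Q = -0.006278 VAR  (c) S = 0.006278 VA  (d) PF = 0.003145 (leading)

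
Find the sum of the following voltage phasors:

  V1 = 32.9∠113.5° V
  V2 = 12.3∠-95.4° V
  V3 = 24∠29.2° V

Step 1 — Convert each phasor to rectangular form:
  V1 = 32.9·(cos(113.5°) + j·sin(113.5°)) = -13.12 + j30.17 V
  V2 = 12.3·(cos(-95.4°) + j·sin(-95.4°)) = -1.158 - j12.25 V
  V3 = 24·(cos(29.2°) + j·sin(29.2°)) = 20.95 + j11.71 V
Step 2 — Sum components: V_total = 6.674 + j29.63 V.
Step 3 — Convert to polar: |V_total| = 30.38 V, ∠V_total = 77.3°.

V_total = 30.38∠77.3° V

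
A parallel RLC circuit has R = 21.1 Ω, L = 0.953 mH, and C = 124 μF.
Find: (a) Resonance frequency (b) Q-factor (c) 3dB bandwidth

Step 1 — Resonance: ω₀ = 1/√(LC) = 1/√(0.000953·0.000124) = 2909 rad/s.
Step 2 — f₀ = ω₀/(2π) = 463 Hz.
Step 3 — Parallel Q: Q = R/(ω₀L) = 21.1/(2909·0.000953) = 7.611.
Step 4 — Bandwidth: Δω = ω₀/Q = 382.2 rad/s; BW = Δω/(2π) = 60.83 Hz.

(a) f₀ = 463 Hz  (b) Q = 7.611  (c) BW = 60.83 Hz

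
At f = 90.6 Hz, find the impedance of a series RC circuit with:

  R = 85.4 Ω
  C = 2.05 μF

Step 1 — Angular frequency: ω = 2π·f = 2π·90.6 = 569.3 rad/s.
Step 2 — Component impedances:
  R: Z = R = 85.4 Ω
  C: Z = 1/(jωC) = -j/(ω·C) = 0 - j856.9 Ω
Step 3 — Series combination: Z_total = R + C = 85.4 - j856.9 Ω = 861.2∠-84.3° Ω.

Z = 85.4 - j856.9 Ω = 861.2∠-84.3° Ω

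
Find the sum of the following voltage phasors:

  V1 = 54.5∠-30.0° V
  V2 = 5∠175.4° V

Step 1 — Convert each phasor to rectangular form:
  V1 = 54.5·(cos(-30.0°) + j·sin(-30.0°)) = 47.2 - j27.25 V
  V2 = 5·(cos(175.4°) + j·sin(175.4°)) = -4.984 + j0.401 V
Step 2 — Sum components: V_total = 42.21 - j26.85 V.
Step 3 — Convert to polar: |V_total| = 50.03 V, ∠V_total = -32.5°.

V_total = 50.03∠-32.5° V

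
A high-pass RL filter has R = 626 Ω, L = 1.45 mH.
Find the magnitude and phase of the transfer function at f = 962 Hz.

Step 1 — Angular frequency: ω = 2π·962 = 6044 rad/s.
Step 2 — Transfer function: H(jω) = jωL/(R + jωL).
Step 3 — Numerator jωL = j·8.764; denominator R + jωL = 626 + j8.764.
Step 4 — H = 0.000196 + j0.014.
Step 5 — Magnitude: |H| = 0.014 (-37.1 dB); phase: φ = 89.2°.

|H| = 0.014 (-37.1 dB), φ = 89.2°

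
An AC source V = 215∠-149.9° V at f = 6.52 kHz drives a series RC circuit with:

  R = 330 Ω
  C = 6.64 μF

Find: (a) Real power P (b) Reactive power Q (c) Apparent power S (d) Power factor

Step 1 — Angular frequency: ω = 2π·f = 2π·6520 = 4.097e+04 rad/s.
Step 2 — Component impedances:
  R: Z = R = 330 Ω
  C: Z = 1/(jωC) = -j/(ω·C) = 0 - j3.676 Ω
Step 3 — Series combination: Z_total = R + C = 330 - j3.676 Ω = 330∠-0.6° Ω.
Step 4 — Source phasor: V = 215∠-149.9° V = -186 - j107.8 V.
Step 5 — Current: I = V / Z = -0.5599 - j0.333 A = 0.6515∠-149.3° A.
Step 6 — Complex power: S = V·I* = 140.1 - j1.56 VA.
Step 7 — Real power: P = Re(S) = 140.1 W.
Step 8 — Reactive power: Q = Im(S) = -1.56 VAR.
Step 9 — Apparent power: |S| = 140.1 VA.
Step 10 — Power factor: PF = P/|S| = 0.9999 (leading).

(a) P = 140.1 W  (b) Q = -1.56 VAR  (c) S = 140.1 VA  (d) PF = 0.9999 (leading)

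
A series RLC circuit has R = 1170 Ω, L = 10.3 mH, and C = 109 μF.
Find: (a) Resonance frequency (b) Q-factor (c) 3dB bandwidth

Step 1 — Resonance condition Im(Z)=0 gives ω₀ = 1/√(LC).
Step 2 — ω₀ = 1/√(0.0103·0.000109) = 943.8 rad/s.
Step 3 — f₀ = ω₀/(2π) = 150.2 Hz.
Step 4 — Series Q: Q = ω₀L/R = 943.8·0.0103/1170 = 0.008308.
Step 5 — 3dB bandwidth: Δω = ω₀/Q = 1.136e+05 rad/s; BW = Δω/(2π) = 1.808e+04 Hz.

(a) f₀ = 150.2 Hz  (b) Q = 0.008308  (c) BW = 1.808e+04 Hz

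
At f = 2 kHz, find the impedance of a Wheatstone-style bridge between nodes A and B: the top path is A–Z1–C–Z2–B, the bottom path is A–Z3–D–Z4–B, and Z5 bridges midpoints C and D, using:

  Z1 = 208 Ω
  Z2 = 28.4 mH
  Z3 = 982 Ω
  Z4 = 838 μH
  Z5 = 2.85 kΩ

Step 1 — Angular frequency: ω = 2π·f = 2π·2000 = 1.257e+04 rad/s.
Step 2 — Component impedances:
  Z1: Z = R = 208 Ω
  Z2: Z = jωL = j·1.257e+04·0.0284 = 0 + j356.9 Ω
  Z3: Z = R = 982 Ω
  Z4: Z = jωL = j·1.257e+04·0.000838 = 0 + j10.53 Ω
  Z5: Z = R = 2850 Ω
Step 3 — Bridge requires nodal analysis (the Z5 bridge couples midpoints C and D, so the two paths cannot be reduced to a simple series/parallel combination). Setting node B to ground and injecting 1 A at node A, the 3-node admittance system at A, C, D solves to V_A = Z_AB = 257.3 + j205.9 Ω = 329.5∠38.7° Ω.

Z = 257.3 + j205.9 Ω = 329.5∠38.7° Ω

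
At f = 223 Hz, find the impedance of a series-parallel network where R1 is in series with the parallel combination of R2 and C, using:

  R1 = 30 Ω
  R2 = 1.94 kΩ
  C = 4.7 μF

Step 1 — Angular frequency: ω = 2π·f = 2π·223 = 1401 rad/s.
Step 2 — Component impedances:
  R1: Z = R = 30 Ω
  R2: Z = R = 1940 Ω
  C: Z = 1/(jωC) = -j/(ω·C) = 0 - j151.9 Ω
Step 3 — Parallel branch: R2 || C = 1/(1/R2 + 1/C) = 11.81 - j150.9 Ω.
Step 4 — Series with R1: Z_total = R1 + (R2 || C) = 41.81 - j150.9 Ω = 156.6∠-74.5° Ω.

Z = 41.81 - j150.9 Ω = 156.6∠-74.5° Ω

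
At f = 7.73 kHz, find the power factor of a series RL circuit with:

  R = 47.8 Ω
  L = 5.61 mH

Step 1 — Angular frequency: ω = 2π·f = 2π·7730 = 4.857e+04 rad/s.
Step 2 — Component impedances:
  R: Z = R = 47.8 Ω
  L: Z = jωL = j·4.857e+04·0.00561 = 0 + j272.5 Ω
Step 3 — Series combination: Z_total = R + L = 47.8 + j272.5 Ω = 276.6∠80.0° Ω.
Step 4 — Power factor: PF = cos(φ) = Re(Z)/|Z| = 47.8/276.6 = 0.1728.
Step 5 — Type: Im(Z) = 272.5 ⇒ lagging (phase φ = 80.0°).

PF = 0.1728 (lagging, φ = 80.0°)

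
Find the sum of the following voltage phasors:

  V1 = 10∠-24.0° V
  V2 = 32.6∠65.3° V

Step 1 — Convert each phasor to rectangular form:
  V1 = 10·(cos(-24.0°) + j·sin(-24.0°)) = 9.135 - j4.067 V
  V2 = 32.6·(cos(65.3°) + j·sin(65.3°)) = 13.62 + j29.62 V
Step 2 — Sum components: V_total = 22.76 + j25.55 V.
Step 3 — Convert to polar: |V_total| = 34.22 V, ∠V_total = 48.3°.

V_total = 34.22∠48.3° V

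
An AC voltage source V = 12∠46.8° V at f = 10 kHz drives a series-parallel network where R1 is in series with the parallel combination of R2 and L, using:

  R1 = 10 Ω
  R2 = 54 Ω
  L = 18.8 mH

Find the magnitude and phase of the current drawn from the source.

Step 1 — Angular frequency: ω = 2π·f = 2π·1e+04 = 6.283e+04 rad/s.
Step 2 — Component impedances:
  R1: Z = R = 10 Ω
  R2: Z = R = 54 Ω
  L: Z = jωL = j·6.283e+04·0.0188 = 0 + j1181 Ω
Step 3 — Parallel branch: R2 || L = 1/(1/R2 + 1/L) = 53.89 + j2.463 Ω.
Step 4 — Series with R1: Z_total = R1 + (R2 || L) = 63.89 + j2.463 Ω = 63.93∠2.2° Ω.
Step 5 — Source phasor: V = 12∠46.8° V = 8.215 + j8.748 V.
Step 6 — Ohm's law: I = V / Z_total = (8.215 + j8.748) / (63.89 + j2.463) = 0.1337 + j0.1318 A.
Step 7 — Convert to polar: |I| = 0.1877 A, ∠I = 44.6°.

I = 0.1877∠44.6° A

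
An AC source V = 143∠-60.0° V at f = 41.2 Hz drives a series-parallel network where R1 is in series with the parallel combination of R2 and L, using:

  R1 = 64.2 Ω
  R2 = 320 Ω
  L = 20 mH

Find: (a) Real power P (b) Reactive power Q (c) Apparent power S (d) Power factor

Step 1 — Angular frequency: ω = 2π·f = 2π·41.2 = 258.9 rad/s.
Step 2 — Component impedances:
  R1: Z = R = 64.2 Ω
  R2: Z = R = 320 Ω
  L: Z = jωL = j·258.9·0.02 = 0 + j5.177 Ω
Step 3 — Parallel branch: R2 || L = 1/(1/R2 + 1/L) = 0.08374 + j5.176 Ω.
Step 4 — Series with R1: Z_total = R1 + (R2 || L) = 64.28 + j5.176 Ω = 64.49∠4.6° Ω.
Step 5 — Source phasor: V = 143∠-60.0° V = 71.5 - j123.8 V.
Step 6 — Current: I = V / Z = 0.951 - j2.003 A = 2.217∠-64.6° A.
Step 7 — Complex power: S = V·I* = 316.1 + j25.45 VA.
Step 8 — Real power: P = Re(S) = 316.1 W.
Step 9 — Reactive power: Q = Im(S) = 25.45 VAR.
Step 10 — Apparent power: |S| = 317.1 VA.
Step 11 — Power factor: PF = P/|S| = 0.9968 (lagging).

(a) P = 316.1 W  (b) Q = 25.45 VAR  (c) S = 317.1 VA  (d) PF = 0.9968 (lagging)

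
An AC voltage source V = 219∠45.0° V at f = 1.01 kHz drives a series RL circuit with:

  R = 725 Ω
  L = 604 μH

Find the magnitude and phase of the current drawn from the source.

Step 1 — Angular frequency: ω = 2π·f = 2π·1010 = 6346 rad/s.
Step 2 — Component impedances:
  R: Z = R = 725 Ω
  L: Z = jωL = j·6346·0.000604 = 0 + j3.833 Ω
Step 3 — Series combination: Z_total = R + L = 725 + j3.833 Ω = 725∠0.3° Ω.
Step 4 — Source phasor: V = 219∠45.0° V = 154.9 + j154.9 V.
Step 5 — Ohm's law: I = V / Z_total = (154.9 + j154.9) / (725 + j3.833) = 0.2147 + j0.2125 A.
Step 6 — Convert to polar: |I| = 0.3021 A, ∠I = 44.7°.

I = 0.3021∠44.7° A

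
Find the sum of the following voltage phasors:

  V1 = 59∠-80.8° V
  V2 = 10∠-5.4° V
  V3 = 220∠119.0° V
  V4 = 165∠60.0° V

Step 1 — Convert each phasor to rectangular form:
  V1 = 59·(cos(-80.8°) + j·sin(-80.8°)) = 9.433 - j58.24 V
  V2 = 10·(cos(-5.4°) + j·sin(-5.4°)) = 9.956 - j0.9411 V
  V3 = 220·(cos(119.0°) + j·sin(119.0°)) = -106.7 + j192.4 V
  V4 = 165·(cos(60.0°) + j·sin(60.0°)) = 82.5 + j142.9 V
Step 2 — Sum components: V_total = -4.77 + j276.1 V.
Step 3 — Convert to polar: |V_total| = 276.2 V, ∠V_total = 91.0°.

V_total = 276.2∠91.0° V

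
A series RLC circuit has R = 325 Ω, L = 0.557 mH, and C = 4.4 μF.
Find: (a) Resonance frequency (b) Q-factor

Step 1 — Resonance condition Im(Z)=0 gives ω₀ = 1/√(LC).
Step 2 — ω₀ = 1/√(0.000557·4.4e-06) = 2.02e+04 rad/s.
Step 3 — f₀ = ω₀/(2π) = 3215 Hz.
Step 4 — Series Q: Q = ω₀L/R = 2.02e+04·0.000557/325 = 0.03462.

(a) f₀ = 3215 Hz  (b) Q = 0.03462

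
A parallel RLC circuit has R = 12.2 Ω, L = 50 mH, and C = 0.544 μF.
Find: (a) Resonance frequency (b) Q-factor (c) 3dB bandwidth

Step 1 — Resonance: ω₀ = 1/√(LC) = 1/√(0.05·5.44e-07) = 6063 rad/s.
Step 2 — f₀ = ω₀/(2π) = 965 Hz.
Step 3 — Parallel Q: Q = R/(ω₀L) = 12.2/(6063·0.05) = 0.04024.
Step 4 — Bandwidth: Δω = ω₀/Q = 1.507e+05 rad/s; BW = Δω/(2π) = 2.398e+04 Hz.

(a) f₀ = 965 Hz  (b) Q = 0.04024  (c) BW = 2.398e+04 Hz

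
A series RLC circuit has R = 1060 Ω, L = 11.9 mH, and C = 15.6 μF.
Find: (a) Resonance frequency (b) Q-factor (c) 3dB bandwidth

Step 1 — Resonance: ω₀ = 1/√(LC) = 1/√(0.0119·1.56e-05) = 2321 rad/s.
Step 2 — f₀ = ω₀/(2π) = 369.4 Hz.
Step 3 — Series Q: Q = ω₀L/R = 2321·0.0119/1060 = 0.02606.
Step 4 — Bandwidth: Δω = ω₀/Q = 8.908e+04 rad/s; BW = Δω/(2π) = 1.418e+04 Hz.

(a) f₀ = 369.4 Hz  (b) Q = 0.02606  (c) BW = 1.418e+04 Hz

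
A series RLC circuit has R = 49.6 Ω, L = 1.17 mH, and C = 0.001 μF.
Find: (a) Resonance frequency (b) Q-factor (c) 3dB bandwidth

Step 1 — Resonance condition Im(Z)=0 gives ω₀ = 1/√(LC).
Step 2 — ω₀ = 1/√(0.00117·1e-09) = 9.245e+05 rad/s.
Step 3 — f₀ = ω₀/(2π) = 1.471e+05 Hz.
Step 4 — Series Q: Q = ω₀L/R = 9.245e+05·0.00117/49.6 = 21.81.
Step 5 — 3dB bandwidth: Δω = ω₀/Q = 4.239e+04 rad/s; BW = Δω/(2π) = 6747 Hz.

(a) f₀ = 1.471e+05 Hz  (b) Q = 21.81  (c) BW = 6747 Hz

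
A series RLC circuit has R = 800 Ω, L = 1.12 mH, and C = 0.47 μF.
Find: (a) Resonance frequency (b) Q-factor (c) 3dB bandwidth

Step 1 — Resonance: ω₀ = 1/√(LC) = 1/√(0.00112·4.7e-07) = 4.359e+04 rad/s.
Step 2 — f₀ = ω₀/(2π) = 6937 Hz.
Step 3 — Series Q: Q = ω₀L/R = 4.359e+04·0.00112/800 = 0.06102.
Step 4 — Bandwidth: Δω = ω₀/Q = 7.143e+05 rad/s; BW = Δω/(2π) = 1.137e+05 Hz.

(a) f₀ = 6937 Hz  (b) Q = 0.06102  (c) BW = 1.137e+05 Hz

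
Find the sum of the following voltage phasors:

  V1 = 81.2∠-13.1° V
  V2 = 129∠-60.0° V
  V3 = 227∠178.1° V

Step 1 — Convert each phasor to rectangular form:
  V1 = 81.2·(cos(-13.1°) + j·sin(-13.1°)) = 79.09 - j18.4 V
  V2 = 129·(cos(-60.0°) + j·sin(-60.0°)) = 64.5 - j111.7 V
  V3 = 227·(cos(178.1°) + j·sin(178.1°)) = -226.9 + j7.526 V
Step 2 — Sum components: V_total = -83.29 - j122.6 V.
Step 3 — Convert to polar: |V_total| = 148.2 V, ∠V_total = -124.2°.

V_total = 148.2∠-124.2° V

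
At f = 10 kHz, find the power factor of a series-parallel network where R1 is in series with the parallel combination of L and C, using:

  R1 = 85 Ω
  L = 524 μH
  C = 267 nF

Step 1 — Angular frequency: ω = 2π·f = 2π·1e+04 = 6.283e+04 rad/s.
Step 2 — Component impedances:
  R1: Z = R = 85 Ω
  L: Z = jωL = j·6.283e+04·0.000524 = 0 + j32.92 Ω
  C: Z = 1/(jωC) = -j/(ω·C) = 0 - j59.61 Ω
Step 3 — Parallel branch: L || C = 1/(1/L + 1/C) = 0 + j73.55 Ω.
Step 4 — Series with R1: Z_total = R1 + (L || C) = 85 + j73.55 Ω = 112.4∠40.9° Ω.
Step 5 — Power factor: PF = cos(φ) = Re(Z)/|Z| = 85/112.4 = 0.7562.
Step 6 — Type: Im(Z) = 73.55 ⇒ lagging (phase φ = 40.9°).

PF = 0.7562 (lagging, φ = 40.9°)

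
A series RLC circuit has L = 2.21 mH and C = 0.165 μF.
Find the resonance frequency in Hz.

Step 1 — Resonance condition Im(Z)=0 gives ω₀ = 1/√(LC).
Step 2 — ω₀ = 1/√(0.00221·1.65e-07) = 5.237e+04 rad/s.
Step 3 — f₀ = ω₀/(2π) = 8335 Hz.

f₀ = 8335 Hz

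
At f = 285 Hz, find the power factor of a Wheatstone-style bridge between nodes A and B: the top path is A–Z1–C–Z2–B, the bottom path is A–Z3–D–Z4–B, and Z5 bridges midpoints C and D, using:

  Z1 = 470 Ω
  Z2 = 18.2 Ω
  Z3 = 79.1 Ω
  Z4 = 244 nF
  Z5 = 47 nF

Step 1 — Angular frequency: ω = 2π·f = 2π·285 = 1791 rad/s.
Step 2 — Component impedances:
  Z1: Z = R = 470 Ω
  Z2: Z = R = 18.2 Ω
  Z3: Z = R = 79.1 Ω
  Z4: Z = 1/(jωC) = -j/(ω·C) = 0 - j2289 Ω
  Z5: Z = 1/(jωC) = -j/(ω·C) = 0 - j1.188e+04 Ω
Step 3 — Bridge requires nodal analysis (the Z5 bridge couples midpoints C and D, so the two paths cannot be reduced to a simple series/parallel combination). Setting node B to ground and injecting 1 A at node A, the 3-node admittance system at A, C, D solves to V_A = Z_AB = 455.1 - j113 Ω = 468.9∠-13.9° Ω.
Step 4 — Power factor: PF = cos(φ) = Re(Z)/|Z| = 455.1/468.93 = 0.9705.
Step 5 — Type: Im(Z) = -113 ⇒ leading (phase φ = -13.9°).

PF = 0.9705 (leading, φ = -13.9°)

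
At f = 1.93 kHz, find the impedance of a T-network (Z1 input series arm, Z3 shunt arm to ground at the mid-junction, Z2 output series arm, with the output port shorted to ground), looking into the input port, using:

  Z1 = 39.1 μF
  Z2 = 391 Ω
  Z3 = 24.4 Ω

Step 1 — Angular frequency: ω = 2π·f = 2π·1930 = 1.213e+04 rad/s.
Step 2 — Component impedances:
  Z1: Z = 1/(jωC) = -j/(ω·C) = 0 - j2.109 Ω
  Z2: Z = R = 391 Ω
  Z3: Z = R = 24.4 Ω
Step 3 — With the output port shorted to ground, the output series arm Z2 runs from the junction to ground; the shunt arm Z3 also runs from the junction to ground. They appear in parallel: Z3 || Z2 = 22.97 Ω.
Step 4 — Series with input arm Z1: Z_in = Z1 + (Z3 || Z2) = 22.97 - j2.109 Ω = 23.06∠-5.2° Ω.

Z = 22.97 - j2.109 Ω = 23.06∠-5.2° Ω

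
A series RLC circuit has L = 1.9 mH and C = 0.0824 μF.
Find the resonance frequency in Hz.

Step 1 — Resonance condition Im(Z)=0 gives ω₀ = 1/√(LC).
Step 2 — ω₀ = 1/√(0.0019·8.24e-08) = 7.992e+04 rad/s.
Step 3 — f₀ = ω₀/(2π) = 1.272e+04 Hz.

f₀ = 1.272e+04 Hz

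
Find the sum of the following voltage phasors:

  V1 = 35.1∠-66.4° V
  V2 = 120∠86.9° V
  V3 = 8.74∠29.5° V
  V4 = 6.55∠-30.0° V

Step 1 — Convert each phasor to rectangular form:
  V1 = 35.1·(cos(-66.4°) + j·sin(-66.4°)) = 14.05 - j32.16 V
  V2 = 120·(cos(86.9°) + j·sin(86.9°)) = 6.489 + j119.8 V
  V3 = 8.74·(cos(29.5°) + j·sin(29.5°)) = 7.607 + j4.304 V
  V4 = 6.55·(cos(-30.0°) + j·sin(-30.0°)) = 5.672 - j3.275 V
Step 2 — Sum components: V_total = 33.82 + j88.69 V.
Step 3 — Convert to polar: |V_total| = 94.92 V, ∠V_total = 69.1°.

V_total = 94.92∠69.1° V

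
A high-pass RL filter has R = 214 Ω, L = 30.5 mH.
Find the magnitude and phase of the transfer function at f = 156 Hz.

Step 1 — Angular frequency: ω = 2π·156 = 980.2 rad/s.
Step 2 — Transfer function: H(jω) = jωL/(R + jωL).
Step 3 — Numerator jωL = j·29.9; denominator R + jωL = 214 + j29.9.
Step 4 — H = 0.01914 + j0.137.
Step 5 — Magnitude: |H| = 0.1384 (-17.2 dB); phase: φ = 82.0°.

|H| = 0.1384 (-17.2 dB), φ = 82.0°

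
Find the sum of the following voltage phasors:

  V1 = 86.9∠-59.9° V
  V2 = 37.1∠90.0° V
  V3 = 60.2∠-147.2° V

Step 1 — Convert each phasor to rectangular form:
  V1 = 86.9·(cos(-59.9°) + j·sin(-59.9°)) = 43.58 - j75.18 V
  V2 = 37.1·(cos(90.0°) + j·sin(90.0°)) = 0 + j37.1 V
  V3 = 60.2·(cos(-147.2°) + j·sin(-147.2°)) = -50.6 - j32.61 V
Step 2 — Sum components: V_total = -7.021 - j70.69 V.
Step 3 — Convert to polar: |V_total| = 71.04 V, ∠V_total = -95.7°.

V_total = 71.04∠-95.7° V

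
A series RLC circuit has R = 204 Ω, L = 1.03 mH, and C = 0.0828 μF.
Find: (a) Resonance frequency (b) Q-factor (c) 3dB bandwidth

Step 1 — Resonance: ω₀ = 1/√(LC) = 1/√(0.00103·8.28e-08) = 1.083e+05 rad/s.
Step 2 — f₀ = ω₀/(2π) = 1.723e+04 Hz.
Step 3 — Series Q: Q = ω₀L/R = 1.083e+05·0.00103/204 = 0.5467.
Step 4 — Bandwidth: Δω = ω₀/Q = 1.981e+05 rad/s; BW = Δω/(2π) = 3.152e+04 Hz.

(a) f₀ = 1.723e+04 Hz  (b) Q = 0.5467  (c) BW = 3.152e+04 Hz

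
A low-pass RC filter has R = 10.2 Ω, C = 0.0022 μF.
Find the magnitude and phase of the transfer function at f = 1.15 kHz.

Step 1 — Angular frequency: ω = 2π·1150 = 7226 rad/s.
Step 2 — Transfer function: H(jω) = 1/(1 + jωRC).
Step 3 — Denominator: 1 + jωRC = 1 + j·7226·10.2·2.2e-09 = 1 + j0.0001621.
Step 4 — H = 1 - j0.0001621.
Step 5 — Magnitude: |H| = 1 (-0.0 dB); phase: φ = -0.0°.

|H| = 1 (-0.0 dB), φ = -0.0°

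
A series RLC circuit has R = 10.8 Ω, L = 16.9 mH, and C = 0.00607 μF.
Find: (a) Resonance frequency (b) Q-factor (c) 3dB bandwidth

Step 1 — Resonance: ω₀ = 1/√(LC) = 1/√(0.0169·6.07e-09) = 9.873e+04 rad/s.
Step 2 — f₀ = ω₀/(2π) = 1.571e+04 Hz.
Step 3 — Series Q: Q = ω₀L/R = 9.873e+04·0.0169/10.8 = 154.5.
Step 4 — Bandwidth: Δω = ω₀/Q = 639.1 rad/s; BW = Δω/(2π) = 101.7 Hz.

(a) f₀ = 1.571e+04 Hz  (b) Q = 154.5  (c) BW = 101.7 Hz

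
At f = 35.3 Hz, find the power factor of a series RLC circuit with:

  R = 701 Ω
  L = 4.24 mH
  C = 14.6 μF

Step 1 — Angular frequency: ω = 2π·f = 2π·35.3 = 221.8 rad/s.
Step 2 — Component impedances:
  R: Z = R = 701 Ω
  L: Z = jωL = j·221.8·0.00424 = 0 + j0.9404 Ω
  C: Z = 1/(jωC) = -j/(ω·C) = 0 - j308.8 Ω
Step 3 — Series combination: Z_total = R + L + C = 701 - j307.9 Ω = 765.6∠-23.7° Ω.
Step 4 — Power factor: PF = cos(φ) = Re(Z)/|Z| = 701/765.6 = 0.9156.
Step 5 — Type: Im(Z) = -307.9 ⇒ leading (phase φ = -23.7°).

PF = 0.9156 (leading, φ = -23.7°)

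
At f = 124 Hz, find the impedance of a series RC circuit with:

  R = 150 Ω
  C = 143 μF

Step 1 — Angular frequency: ω = 2π·f = 2π·124 = 779.1 rad/s.
Step 2 — Component impedances:
  R: Z = R = 150 Ω
  C: Z = 1/(jωC) = -j/(ω·C) = 0 - j8.976 Ω
Step 3 — Series combination: Z_total = R + C = 150 - j8.976 Ω = 150.3∠-3.4° Ω.

Z = 150 - j8.976 Ω = 150.3∠-3.4° Ω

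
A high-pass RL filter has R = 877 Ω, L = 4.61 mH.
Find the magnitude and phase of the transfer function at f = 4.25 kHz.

Step 1 — Angular frequency: ω = 2π·4250 = 2.67e+04 rad/s.
Step 2 — Transfer function: H(jω) = jωL/(R + jωL).
Step 3 — Numerator jωL = j·123.1; denominator R + jωL = 877 + j123.1.
Step 4 — H = 0.01932 + j0.1377.
Step 5 — Magnitude: |H| = 0.139 (-17.1 dB); phase: φ = 82.0°.

|H| = 0.139 (-17.1 dB), φ = 82.0°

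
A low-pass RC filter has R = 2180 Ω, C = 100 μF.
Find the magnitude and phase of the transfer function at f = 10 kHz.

Step 1 — Angular frequency: ω = 2π·1e+04 = 6.283e+04 rad/s.
Step 2 — Transfer function: H(jω) = 1/(1 + jωRC).
Step 3 — Denominator: 1 + jωRC = 1 + j·6.283e+04·2180·0.0001 = 1 + j1.37e+04.
Step 4 — H = 5.33e-09 - j7.301e-05.
Step 5 — Magnitude: |H| = 7.301e-05 (-82.7 dB); phase: φ = -90.0°.

|H| = 7.301e-05 (-82.7 dB), φ = -90.0°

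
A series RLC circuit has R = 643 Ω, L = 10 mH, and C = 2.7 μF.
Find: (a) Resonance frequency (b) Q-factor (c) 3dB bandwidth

Step 1 — Resonance: ω₀ = 1/√(LC) = 1/√(0.01·2.7e-06) = 6086 rad/s.
Step 2 — f₀ = ω₀/(2π) = 968.6 Hz.
Step 3 — Series Q: Q = ω₀L/R = 6086·0.01/643 = 0.09465.
Step 4 — Bandwidth: Δω = ω₀/Q = 6.43e+04 rad/s; BW = Δω/(2π) = 1.023e+04 Hz.

(a) f₀ = 968.6 Hz  (b) Q = 0.09465  (c) BW = 1.023e+04 Hz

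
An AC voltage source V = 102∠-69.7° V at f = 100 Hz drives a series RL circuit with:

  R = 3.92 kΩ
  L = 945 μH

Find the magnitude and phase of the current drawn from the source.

Step 1 — Angular frequency: ω = 2π·f = 2π·100 = 628.3 rad/s.
Step 2 — Component impedances:
  R: Z = R = 3920 Ω
  L: Z = jωL = j·628.3·0.000945 = 0 + j0.5938 Ω
Step 3 — Series combination: Z_total = R + L = 3920 + j0.5938 Ω = 3920∠0.0° Ω.
Step 4 — Source phasor: V = 102∠-69.7° V = 35.39 - j95.66 V.
Step 5 — Ohm's law: I = V / Z_total = (35.39 - j95.66) / (3920 + j0.5938) = 0.009024 - j0.02441 A.
Step 6 — Convert to polar: |I| = 0.02602 A, ∠I = -69.7°.

I = 0.02602∠-69.7° A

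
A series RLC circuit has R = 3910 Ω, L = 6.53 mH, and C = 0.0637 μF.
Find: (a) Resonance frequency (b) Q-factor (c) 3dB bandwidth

Step 1 — Resonance condition Im(Z)=0 gives ω₀ = 1/√(LC).
Step 2 — ω₀ = 1/√(0.00653·6.37e-08) = 4.903e+04 rad/s.
Step 3 — f₀ = ω₀/(2π) = 7804 Hz.
Step 4 — Series Q: Q = ω₀L/R = 4.903e+04·0.00653/3910 = 0.08189.
Step 5 — 3dB bandwidth: Δω = ω₀/Q = 5.988e+05 rad/s; BW = Δω/(2π) = 9.53e+04 Hz.

(a) f₀ = 7804 Hz  (b) Q = 0.08189  (c) BW = 9.53e+04 Hz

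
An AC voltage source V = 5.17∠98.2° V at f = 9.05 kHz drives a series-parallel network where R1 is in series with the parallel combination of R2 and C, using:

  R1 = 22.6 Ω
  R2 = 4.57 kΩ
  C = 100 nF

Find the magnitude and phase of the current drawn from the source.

Step 1 — Angular frequency: ω = 2π·f = 2π·9050 = 5.686e+04 rad/s.
Step 2 — Component impedances:
  R1: Z = R = 22.6 Ω
  R2: Z = R = 4570 Ω
  C: Z = 1/(jωC) = -j/(ω·C) = 0 - j175.9 Ω
Step 3 — Parallel branch: R2 || C = 1/(1/R2 + 1/C) = 6.757 - j175.6 Ω.
Step 4 — Series with R1: Z_total = R1 + (R2 || C) = 29.36 - j175.6 Ω = 178∠-80.5° Ω.
Step 5 — Source phasor: V = 5.17∠98.2° V = -0.7374 + j5.117 V.
Step 6 — Ohm's law: I = V / Z_total = (-0.7374 + j5.117) / (29.36 - j175.6) = -0.02903 + j0.0006543 A.
Step 7 — Convert to polar: |I| = 0.02904 A, ∠I = 178.7°.

I = 0.02904∠178.7° A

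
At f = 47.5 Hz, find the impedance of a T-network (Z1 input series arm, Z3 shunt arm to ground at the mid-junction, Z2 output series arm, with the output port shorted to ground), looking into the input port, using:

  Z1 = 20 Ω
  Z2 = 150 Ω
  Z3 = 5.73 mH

Step 1 — Angular frequency: ω = 2π·f = 2π·47.5 = 298.5 rad/s.
Step 2 — Component impedances:
  Z1: Z = R = 20 Ω
  Z2: Z = R = 150 Ω
  Z3: Z = jωL = j·298.5·0.00573 = 0 + j1.71 Ω
Step 3 — With the output port shorted to ground, the output series arm Z2 runs from the junction to ground; the shunt arm Z3 also runs from the junction to ground. They appear in parallel: Z3 || Z2 = 0.01949 + j1.71 Ω.
Step 4 — Series with input arm Z1: Z_in = Z1 + (Z3 || Z2) = 20.02 + j1.71 Ω = 20.09∠4.9° Ω.

Z = 20.02 + j1.71 Ω = 20.09∠4.9° Ω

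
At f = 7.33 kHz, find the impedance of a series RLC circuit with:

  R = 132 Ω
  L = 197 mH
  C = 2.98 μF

Step 1 — Angular frequency: ω = 2π·f = 2π·7330 = 4.606e+04 rad/s.
Step 2 — Component impedances:
  R: Z = R = 132 Ω
  L: Z = jωL = j·4.606e+04·0.197 = 0 + j9073 Ω
  C: Z = 1/(jωC) = -j/(ω·C) = 0 - j7.286 Ω
Step 3 — Series combination: Z_total = R + L + C = 132 + j9066 Ω = 9067∠89.2° Ω.

Z = 132 + j9066 Ω = 9067∠89.2° Ω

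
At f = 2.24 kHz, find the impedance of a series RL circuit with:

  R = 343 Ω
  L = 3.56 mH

Step 1 — Angular frequency: ω = 2π·f = 2π·2240 = 1.407e+04 rad/s.
Step 2 — Component impedances:
  R: Z = R = 343 Ω
  L: Z = jωL = j·1.407e+04·0.00356 = 0 + j50.1 Ω
Step 3 — Series combination: Z_total = R + L = 343 + j50.1 Ω = 346.6∠8.3° Ω.

Z = 343 + j50.1 Ω = 346.6∠8.3° Ω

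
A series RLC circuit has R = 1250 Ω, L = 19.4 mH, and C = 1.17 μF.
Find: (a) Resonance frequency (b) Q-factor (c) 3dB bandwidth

Step 1 — Resonance condition Im(Z)=0 gives ω₀ = 1/√(LC).
Step 2 — ω₀ = 1/√(0.0194·1.17e-06) = 6638 rad/s.
Step 3 — f₀ = ω₀/(2π) = 1056 Hz.
Step 4 — Series Q: Q = ω₀L/R = 6638·0.0194/1250 = 0.103.
Step 5 — 3dB bandwidth: Δω = ω₀/Q = 6.443e+04 rad/s; BW = Δω/(2π) = 1.025e+04 Hz.

(a) f₀ = 1056 Hz  (b) Q = 0.103  (c) BW = 1.025e+04 Hz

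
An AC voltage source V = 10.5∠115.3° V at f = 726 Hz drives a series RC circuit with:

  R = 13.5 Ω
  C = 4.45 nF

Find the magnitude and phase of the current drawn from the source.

Step 1 — Angular frequency: ω = 2π·f = 2π·726 = 4562 rad/s.
Step 2 — Component impedances:
  R: Z = R = 13.5 Ω
  C: Z = 1/(jωC) = -j/(ω·C) = 0 - j4.926e+04 Ω
Step 3 — Series combination: Z_total = R + C = 13.5 - j4.926e+04 Ω = 4.926e+04∠-90.0° Ω.
Step 4 — Source phasor: V = 10.5∠115.3° V = -4.487 + j9.493 V.
Step 5 — Ohm's law: I = V / Z_total = (-4.487 + j9.493) / (13.5 - j4.926e+04) = -0.0001927 - j9.103e-05 A.
Step 6 — Convert to polar: |I| = 0.0002131 A, ∠I = -154.7°.

I = 0.0002131∠-154.7° A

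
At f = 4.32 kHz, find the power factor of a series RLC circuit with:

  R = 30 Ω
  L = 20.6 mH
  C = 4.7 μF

Step 1 — Angular frequency: ω = 2π·f = 2π·4320 = 2.714e+04 rad/s.
Step 2 — Component impedances:
  R: Z = R = 30 Ω
  L: Z = jωL = j·2.714e+04·0.0206 = 0 + j559.2 Ω
  C: Z = 1/(jωC) = -j/(ω·C) = 0 - j7.839 Ω
Step 3 — Series combination: Z_total = R + L + C = 30 + j551.3 Ω = 552.1∠86.9° Ω.
Step 4 — Power factor: PF = cos(φ) = Re(Z)/|Z| = 30/552.1 = 0.05434.
Step 5 — Type: Im(Z) = 551.3 ⇒ lagging (phase φ = 86.9°).

PF = 0.05434 (lagging, φ = 86.9°)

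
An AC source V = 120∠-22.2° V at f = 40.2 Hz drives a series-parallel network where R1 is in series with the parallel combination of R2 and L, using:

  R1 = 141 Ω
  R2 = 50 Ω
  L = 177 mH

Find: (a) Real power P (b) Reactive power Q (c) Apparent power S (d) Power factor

Step 1 — Angular frequency: ω = 2π·f = 2π·40.2 = 252.6 rad/s.
Step 2 — Component impedances:
  R1: Z = R = 141 Ω
  R2: Z = R = 50 Ω
  L: Z = jωL = j·252.6·0.177 = 0 + j44.71 Ω
Step 3 — Parallel branch: R2 || L = 1/(1/R2 + 1/L) = 22.21 + j24.84 Ω.
Step 4 — Series with R1: Z_total = R1 + (R2 || L) = 163.2 + j24.84 Ω = 165.1∠8.7° Ω.
Step 5 — Source phasor: V = 120∠-22.2° V = 111.1 - j45.34 V.
Step 6 — Current: I = V / Z = 0.624 - j0.3728 A = 0.7269∠-30.9° A.
Step 7 — Complex power: S = V·I* = 86.23 + j13.13 VA.
Step 8 — Real power: P = Re(S) = 86.23 W.
Step 9 — Reactive power: Q = Im(S) = 13.13 VAR.
Step 10 — Apparent power: |S| = 87.22 VA.
Step 11 — Power factor: PF = P/|S| = 0.9886 (lagging).

(a) P = 86.23 W  (b) Q = 13.13 VAR  (c) S = 87.22 VA  (d) PF = 0.9886 (lagging)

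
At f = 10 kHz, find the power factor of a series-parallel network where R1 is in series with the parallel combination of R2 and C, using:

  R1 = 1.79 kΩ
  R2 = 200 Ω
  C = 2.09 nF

Step 1 — Angular frequency: ω = 2π·f = 2π·1e+04 = 6.283e+04 rad/s.
Step 2 — Component impedances:
  R1: Z = R = 1790 Ω
  R2: Z = R = 200 Ω
  C: Z = 1/(jωC) = -j/(ω·C) = 0 - j7615 Ω
Step 3 — Parallel branch: R2 || C = 1/(1/R2 + 1/C) = 199.9 - j5.249 Ω.
Step 4 — Series with R1: Z_total = R1 + (R2 || C) = 1990 - j5.249 Ω = 1990∠-0.2° Ω.
Step 5 — Power factor: PF = cos(φ) = Re(Z)/|Z| = 1990/1990 = 1.
Step 6 — Type: Im(Z) = -5.249 ⇒ leading (phase φ = -0.2°).

PF = 1 (leading, φ = -0.2°)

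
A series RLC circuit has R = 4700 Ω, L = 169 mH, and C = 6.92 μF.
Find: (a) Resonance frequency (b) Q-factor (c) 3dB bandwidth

Step 1 — Resonance: ω₀ = 1/√(LC) = 1/√(0.169·6.92e-06) = 924.7 rad/s.
Step 2 — f₀ = ω₀/(2π) = 147.2 Hz.
Step 3 — Series Q: Q = ω₀L/R = 924.7·0.169/4700 = 0.03325.
Step 4 — Bandwidth: Δω = ω₀/Q = 2.781e+04 rad/s; BW = Δω/(2π) = 4426 Hz.

(a) f₀ = 147.2 Hz  (b) Q = 0.03325  (c) BW = 4426 Hz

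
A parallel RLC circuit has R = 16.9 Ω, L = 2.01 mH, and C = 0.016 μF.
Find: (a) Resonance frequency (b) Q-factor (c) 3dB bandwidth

Step 1 — Resonance: ω₀ = 1/√(LC) = 1/√(0.00201·1.6e-08) = 1.763e+05 rad/s.
Step 2 — f₀ = ω₀/(2π) = 2.806e+04 Hz.
Step 3 — Parallel Q: Q = R/(ω₀L) = 16.9/(1.763e+05·0.00201) = 0.04768.
Step 4 — Bandwidth: Δω = ω₀/Q = 3.698e+06 rad/s; BW = Δω/(2π) = 5.886e+05 Hz.

(a) f₀ = 2.806e+04 Hz  (b) Q = 0.04768  (c) BW = 5.886e+05 Hz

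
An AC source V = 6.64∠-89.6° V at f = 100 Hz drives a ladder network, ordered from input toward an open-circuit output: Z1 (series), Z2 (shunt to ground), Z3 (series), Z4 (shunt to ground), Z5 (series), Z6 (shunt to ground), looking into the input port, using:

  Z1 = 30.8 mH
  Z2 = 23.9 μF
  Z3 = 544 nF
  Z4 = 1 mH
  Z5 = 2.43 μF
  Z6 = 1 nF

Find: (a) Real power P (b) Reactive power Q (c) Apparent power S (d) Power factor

Step 1 — Angular frequency: ω = 2π·f = 2π·100 = 628.3 rad/s.
Step 2 — Component impedances:
  Z1: Z = jωL = j·628.3·0.0308 = 0 + j19.35 Ω
  Z2: Z = 1/(jωC) = -j/(ω·C) = 0 - j66.59 Ω
  Z3: Z = 1/(jωC) = -j/(ω·C) = 0 - j2926 Ω
  Z4: Z = jωL = j·628.3·0.001 = 0 + j0.6283 Ω
  Z5: Z = 1/(jωC) = -j/(ω·C) = 0 - j655 Ω
  Z6: Z = 1/(jωC) = -j/(ω·C) = 0 - j1.592e+06 Ω
Step 3 — Ladder network (open output): work backward from the far end, alternating series and parallel combinations. Z_in = 0 - j45.76 Ω = 45.76∠-90.0° Ω.
Step 4 — Source phasor: V = 6.64∠-89.6° V = 0.04636 - j6.64 V.
Step 5 — Current: I = V / Z = 0.1451 + j0.001013 A = 0.1451∠0.4° A.
Step 6 — Complex power: S = V·I* = 0 - j0.9635 VA.
Step 7 — Real power: P = Re(S) = 0 W.
Step 8 — Reactive power: Q = Im(S) = -0.9635 VAR.
Step 9 — Apparent power: |S| = 0.9635 VA.
Step 10 — Power factor: PF = P/|S| = 0 (leading).

(a) P = 0 W  (b) Q = -0.9635 VAR  (c) S = 0.9635 VA  (d) PF = 0 (leading)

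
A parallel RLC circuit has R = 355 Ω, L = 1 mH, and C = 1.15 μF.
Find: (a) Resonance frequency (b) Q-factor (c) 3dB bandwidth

Step 1 — Resonance: ω₀ = 1/√(LC) = 1/√(0.001·1.15e-06) = 2.949e+04 rad/s.
Step 2 — f₀ = ω₀/(2π) = 4693 Hz.
Step 3 — Parallel Q: Q = R/(ω₀L) = 355/(2.949e+04·0.001) = 12.04.
Step 4 — Bandwidth: Δω = ω₀/Q = 2449 rad/s; BW = Δω/(2π) = 389.8 Hz.

(a) f₀ = 4693 Hz  (b) Q = 12.04  (c) BW = 389.8 Hz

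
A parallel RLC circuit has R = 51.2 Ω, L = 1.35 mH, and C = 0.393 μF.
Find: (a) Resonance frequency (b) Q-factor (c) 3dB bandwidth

Step 1 — Resonance: ω₀ = 1/√(LC) = 1/√(0.00135·3.93e-07) = 4.341e+04 rad/s.
Step 2 — f₀ = ω₀/(2π) = 6910 Hz.
Step 3 — Parallel Q: Q = R/(ω₀L) = 51.2/(4.341e+04·0.00135) = 0.8736.
Step 4 — Bandwidth: Δω = ω₀/Q = 4.97e+04 rad/s; BW = Δω/(2π) = 7910 Hz.

(a) f₀ = 6910 Hz  (b) Q = 0.8736  (c) BW = 7910 Hz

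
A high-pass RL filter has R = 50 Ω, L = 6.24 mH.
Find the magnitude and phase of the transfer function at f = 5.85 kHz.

Step 1 — Angular frequency: ω = 2π·5850 = 3.676e+04 rad/s.
Step 2 — Transfer function: H(jω) = jωL/(R + jωL).
Step 3 — Numerator jωL = j·229.4; denominator R + jωL = 50 + j229.4.
Step 4 — H = 0.9546 + j0.2081.
Step 5 — Magnitude: |H| = 0.9771 (-0.2 dB); phase: φ = 12.3°.

|H| = 0.9771 (-0.2 dB), φ = 12.3°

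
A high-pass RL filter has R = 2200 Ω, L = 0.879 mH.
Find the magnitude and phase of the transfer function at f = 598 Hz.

Step 1 — Angular frequency: ω = 2π·598 = 3757 rad/s.
Step 2 — Transfer function: H(jω) = jωL/(R + jωL).
Step 3 — Numerator jωL = j·3.303; denominator R + jωL = 2200 + j3.303.
Step 4 — H = 2.254e-06 + j0.001501.
Step 5 — Magnitude: |H| = 0.001501 (-56.5 dB); phase: φ = 89.9°.

|H| = 0.001501 (-56.5 dB), φ = 89.9°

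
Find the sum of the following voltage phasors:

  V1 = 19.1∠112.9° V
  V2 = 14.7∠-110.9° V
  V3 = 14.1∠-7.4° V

Step 1 — Convert each phasor to rectangular form:
  V1 = 19.1·(cos(112.9°) + j·sin(112.9°)) = -7.432 + j17.59 V
  V2 = 14.7·(cos(-110.9°) + j·sin(-110.9°)) = -5.244 - j13.73 V
  V3 = 14.1·(cos(-7.4°) + j·sin(-7.4°)) = 13.98 - j1.816 V
Step 2 — Sum components: V_total = 1.306 + j2.046 V.
Step 3 — Convert to polar: |V_total| = 2.427 V, ∠V_total = 57.4°.

V_total = 2.427∠57.4° V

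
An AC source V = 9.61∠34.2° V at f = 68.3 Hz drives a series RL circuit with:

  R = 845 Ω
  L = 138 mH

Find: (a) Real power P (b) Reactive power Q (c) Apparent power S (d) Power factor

Step 1 — Angular frequency: ω = 2π·f = 2π·68.3 = 429.1 rad/s.
Step 2 — Component impedances:
  R: Z = R = 845 Ω
  L: Z = jωL = j·429.1·0.138 = 0 + j59.22 Ω
Step 3 — Series combination: Z_total = R + L = 845 + j59.22 Ω = 847.1∠4.0° Ω.
Step 4 — Source phasor: V = 9.61∠34.2° V = 7.948 + j5.402 V.
Step 5 — Current: I = V / Z = 0.009806 + j0.005705 A = 0.01134∠30.2° A.
Step 6 — Complex power: S = V·I* = 0.1088 + j0.007622 VA.
Step 7 — Real power: P = Re(S) = 0.1088 W.
Step 8 — Reactive power: Q = Im(S) = 0.007622 VAR.
Step 9 — Apparent power: |S| = 0.109 VA.
Step 10 — Power factor: PF = P/|S| = 0.9976 (lagging).

(a) P = 0.1088 W  (b) Q = 0.007622 VAR  (c) S = 0.109 VA  (d) PF = 0.9976 (lagging)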